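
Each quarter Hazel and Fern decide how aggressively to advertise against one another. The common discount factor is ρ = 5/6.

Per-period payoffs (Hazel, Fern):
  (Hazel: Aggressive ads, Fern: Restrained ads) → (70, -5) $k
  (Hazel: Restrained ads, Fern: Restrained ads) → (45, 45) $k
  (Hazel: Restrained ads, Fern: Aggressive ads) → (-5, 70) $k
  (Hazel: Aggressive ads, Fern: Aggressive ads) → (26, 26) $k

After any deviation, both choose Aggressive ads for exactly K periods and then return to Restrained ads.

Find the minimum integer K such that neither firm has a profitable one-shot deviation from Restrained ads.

2

No profitable deviation requires (45−26)(ρ+…+ρ^K) ≥ 70−45, i.e. ρ+…+ρ^K ≥ 25/19 ≈ 1.3158.
With ρ = 5/6, the partial sums are K=1: 0.8333, K=2: 1.5278.
K = 2 is the first length at which the sum reaches 1.3158.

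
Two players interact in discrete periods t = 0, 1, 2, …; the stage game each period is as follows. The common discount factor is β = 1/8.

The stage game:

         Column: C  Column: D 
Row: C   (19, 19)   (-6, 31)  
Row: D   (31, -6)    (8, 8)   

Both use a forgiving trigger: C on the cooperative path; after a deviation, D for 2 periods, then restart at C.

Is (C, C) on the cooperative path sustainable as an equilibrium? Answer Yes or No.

IC: β+…+β^2 ≥ (31−19)/(19−8) = 12/11.
At β = 1/8: partial sum = 0.1406 < 1.0909. Cooperation not sustainable.

No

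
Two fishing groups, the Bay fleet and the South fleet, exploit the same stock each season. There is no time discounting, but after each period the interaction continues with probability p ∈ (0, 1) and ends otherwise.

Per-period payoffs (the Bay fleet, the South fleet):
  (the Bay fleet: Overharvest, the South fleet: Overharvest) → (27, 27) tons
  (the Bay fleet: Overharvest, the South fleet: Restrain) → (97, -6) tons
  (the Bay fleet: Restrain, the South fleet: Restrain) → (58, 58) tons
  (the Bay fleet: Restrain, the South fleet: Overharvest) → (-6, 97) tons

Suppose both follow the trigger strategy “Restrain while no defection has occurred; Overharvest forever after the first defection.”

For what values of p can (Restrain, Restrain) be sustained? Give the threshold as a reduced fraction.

39/70

Expected cooperation value is 58 + p·58 + p²·58 + … = 58/(1−p); deviation gives 97 + p·27/(1−p).
58 ≥ 97(1−p) + 27p ⇒ 70p ≥ 39 ⇒ p ≥ 39/70.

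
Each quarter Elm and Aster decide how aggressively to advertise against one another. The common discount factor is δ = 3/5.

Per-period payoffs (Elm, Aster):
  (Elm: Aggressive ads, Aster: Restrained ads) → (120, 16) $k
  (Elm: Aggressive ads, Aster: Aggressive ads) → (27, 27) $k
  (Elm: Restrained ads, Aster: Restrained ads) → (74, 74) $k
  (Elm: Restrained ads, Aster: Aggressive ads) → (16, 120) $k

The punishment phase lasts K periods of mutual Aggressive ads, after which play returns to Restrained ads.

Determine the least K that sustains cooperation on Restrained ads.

3

Need Σ_{k=1}^{K} δ^k ≥ (120−74)/(74−27) = 0.9787 at δ = 3/5.
At K = 2 the sum is 0.9600 < 0.9787; at K = 3 it is 1.1760 ≥ 0.9787.
So the minimum punishment length is K = 3.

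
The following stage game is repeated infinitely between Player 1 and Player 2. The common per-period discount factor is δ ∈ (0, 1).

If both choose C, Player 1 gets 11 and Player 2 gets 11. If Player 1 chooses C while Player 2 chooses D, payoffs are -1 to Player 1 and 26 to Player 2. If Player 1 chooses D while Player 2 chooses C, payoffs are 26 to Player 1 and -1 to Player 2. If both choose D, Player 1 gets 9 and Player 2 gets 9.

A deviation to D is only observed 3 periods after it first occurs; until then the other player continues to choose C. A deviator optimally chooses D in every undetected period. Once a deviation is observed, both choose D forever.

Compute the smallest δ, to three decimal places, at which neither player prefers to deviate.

The best deviation is to choose D for all 3 undetected periods, earning 26 each, then 9 forever once detected.
Deviation value: 26(1−δ^3)/(1−δ) + 9δ^3/(1−δ); cooperation value: 11/(1−δ).
IC: 11 ≥ 26(1−δ^3) + 9δ^3 = 26 − 17δ^3.
So δ^3 ≥ 15/17, giving δ ≥ (15/17)^(1/3) ≈ 0.959.

0.959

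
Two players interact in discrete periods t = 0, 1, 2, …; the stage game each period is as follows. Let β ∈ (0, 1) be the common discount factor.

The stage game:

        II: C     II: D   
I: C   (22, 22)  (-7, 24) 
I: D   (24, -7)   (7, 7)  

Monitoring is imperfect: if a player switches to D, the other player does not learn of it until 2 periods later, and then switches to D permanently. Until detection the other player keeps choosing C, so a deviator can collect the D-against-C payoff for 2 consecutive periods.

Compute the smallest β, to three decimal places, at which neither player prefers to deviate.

The best deviation is to choose D for all 2 undetected periods, earning 24 each, then 7 forever once detected.
Deviation value: 24(1−β^2)/(1−β) + 7β^2/(1−β); cooperation value: 22/(1−β).
IC: 22 ≥ 24(1−β^2) + 7β^2 = 24 − 17β^2.
So β^2 ≥ 2/17, giving β ≥ (2/17)^(1/2) ≈ 0.343.

0.343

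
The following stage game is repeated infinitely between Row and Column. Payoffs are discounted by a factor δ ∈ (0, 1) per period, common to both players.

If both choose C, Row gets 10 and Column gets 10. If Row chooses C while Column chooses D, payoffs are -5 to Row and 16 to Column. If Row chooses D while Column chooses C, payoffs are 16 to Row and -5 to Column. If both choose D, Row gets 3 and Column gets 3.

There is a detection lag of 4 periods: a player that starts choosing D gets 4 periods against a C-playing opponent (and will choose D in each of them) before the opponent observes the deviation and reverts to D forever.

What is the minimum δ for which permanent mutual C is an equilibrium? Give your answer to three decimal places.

Deviating for the 4 undetected periods gains 16−10 = 6 per period over cooperation, then loses 10−3 = 7 per period forever once punishment starts.
Gain: 6(1 + δ + … + δ^3); loss: 7·δ^4/(1−δ).
No profitable deviation ⇔ 6(1−δ^4) ≤ 7·δ^4, i.e. δ^4 ≥ 6/(6+7) = 6/13.
Hence δ ≥ (6/13)^(1/4) ≈ 0.824.

0.824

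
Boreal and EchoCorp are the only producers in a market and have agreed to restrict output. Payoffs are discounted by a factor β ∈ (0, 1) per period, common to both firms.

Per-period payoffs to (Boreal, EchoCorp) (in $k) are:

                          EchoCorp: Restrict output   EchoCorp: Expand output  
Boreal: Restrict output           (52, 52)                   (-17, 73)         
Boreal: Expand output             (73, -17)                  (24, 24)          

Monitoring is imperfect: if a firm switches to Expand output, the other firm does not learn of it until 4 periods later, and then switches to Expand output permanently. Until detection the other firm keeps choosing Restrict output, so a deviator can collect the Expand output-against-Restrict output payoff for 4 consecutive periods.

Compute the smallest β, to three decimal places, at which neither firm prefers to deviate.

0.809

Deviating for the 4 undetected periods gains 73−52 = 21 per period over cooperation, then loses 52−24 = 28 per period forever once punishment starts.
Gain: 21(1 + β + … + β^3); loss: 28·β^4/(1−β).
No profitable deviation ⇔ 21(1−β^4) ≤ 28·β^4, i.e. β^4 ≥ 21/(21+28) = 3/7.
Hence β ≥ (3/7)^(1/4) ≈ 0.809.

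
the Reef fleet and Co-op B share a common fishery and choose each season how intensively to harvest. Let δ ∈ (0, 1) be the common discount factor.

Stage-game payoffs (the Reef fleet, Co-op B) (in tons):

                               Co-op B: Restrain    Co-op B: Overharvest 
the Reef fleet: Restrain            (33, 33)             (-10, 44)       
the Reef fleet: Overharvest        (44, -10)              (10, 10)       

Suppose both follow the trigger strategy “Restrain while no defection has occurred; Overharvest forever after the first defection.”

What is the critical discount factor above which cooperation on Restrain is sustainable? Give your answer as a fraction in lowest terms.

Under grim trigger the critical discount factor is (T−C)/(T−P) with T = 44, C = 33, P = 10.
δ* = (44−33)/(44−10) = 11/34.

11/34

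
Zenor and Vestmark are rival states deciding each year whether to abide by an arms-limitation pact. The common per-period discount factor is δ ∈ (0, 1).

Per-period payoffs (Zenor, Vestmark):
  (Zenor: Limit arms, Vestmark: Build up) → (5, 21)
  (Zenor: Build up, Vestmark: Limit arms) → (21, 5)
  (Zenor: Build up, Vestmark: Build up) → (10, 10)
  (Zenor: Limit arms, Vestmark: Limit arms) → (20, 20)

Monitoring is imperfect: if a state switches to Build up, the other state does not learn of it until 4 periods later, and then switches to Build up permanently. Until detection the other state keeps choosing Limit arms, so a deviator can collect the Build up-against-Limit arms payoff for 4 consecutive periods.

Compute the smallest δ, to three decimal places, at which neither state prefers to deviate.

0.549

A deviator earns 21 for 4 periods, then 10 forever; cooperating earns 20 forever. Multiplying the IC by (1−δ):
20 ≥ 21(1−δ^4) + 10δ^4, so 11·δ^4 ≥ 1 and δ^4 ≥ 1/11.
δ ≥ (1/11)^(1/4) ≈ 0.549.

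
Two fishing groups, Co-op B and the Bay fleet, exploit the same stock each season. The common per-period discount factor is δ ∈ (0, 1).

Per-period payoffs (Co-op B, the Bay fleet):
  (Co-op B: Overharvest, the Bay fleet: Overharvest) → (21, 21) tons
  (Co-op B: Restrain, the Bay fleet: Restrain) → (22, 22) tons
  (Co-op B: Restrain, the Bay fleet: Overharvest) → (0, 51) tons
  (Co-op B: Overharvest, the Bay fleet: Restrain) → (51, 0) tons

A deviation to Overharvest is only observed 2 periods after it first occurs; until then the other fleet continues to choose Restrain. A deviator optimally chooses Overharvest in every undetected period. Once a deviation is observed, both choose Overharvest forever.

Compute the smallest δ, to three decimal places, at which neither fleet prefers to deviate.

0.983

A deviator earns 51 for 2 periods, then 21 forever; cooperating earns 22 forever. Multiplying the IC by (1−δ):
22 ≥ 51(1−δ^2) + 21δ^2, so 30·δ^2 ≥ 29 and δ^2 ≥ 29/30.
δ ≥ (29/30)^(1/2) ≈ 0.983.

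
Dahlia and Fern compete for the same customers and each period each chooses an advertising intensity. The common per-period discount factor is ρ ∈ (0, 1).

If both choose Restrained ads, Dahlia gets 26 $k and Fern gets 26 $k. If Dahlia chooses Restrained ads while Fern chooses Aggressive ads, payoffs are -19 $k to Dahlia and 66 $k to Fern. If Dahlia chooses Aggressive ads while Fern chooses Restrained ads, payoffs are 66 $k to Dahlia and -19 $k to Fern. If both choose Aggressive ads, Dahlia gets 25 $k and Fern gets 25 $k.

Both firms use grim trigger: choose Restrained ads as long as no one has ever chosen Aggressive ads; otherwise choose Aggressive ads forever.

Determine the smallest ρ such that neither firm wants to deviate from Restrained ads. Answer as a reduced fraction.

40/41

Under grim trigger the critical discount factor is (T−C)/(T−P) with T = 66, C = 26, P = 25.
ρ* = (66−26)/(66−25) = 40/41.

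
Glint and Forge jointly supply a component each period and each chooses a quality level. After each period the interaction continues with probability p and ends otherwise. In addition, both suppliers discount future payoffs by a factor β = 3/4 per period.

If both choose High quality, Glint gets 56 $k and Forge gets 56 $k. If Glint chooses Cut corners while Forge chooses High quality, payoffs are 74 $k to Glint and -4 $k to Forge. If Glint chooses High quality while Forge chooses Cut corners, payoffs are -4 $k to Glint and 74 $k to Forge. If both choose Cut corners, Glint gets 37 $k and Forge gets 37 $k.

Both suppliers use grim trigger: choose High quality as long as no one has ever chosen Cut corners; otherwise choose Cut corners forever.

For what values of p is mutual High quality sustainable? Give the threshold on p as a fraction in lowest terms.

24/37

Expected continuation weight on next period's payoff is β·p = 3/4·p, which plays the role of the discount factor.
Cooperation requires 3/4·p ≥ (74−56)/(74−37) = 18/37, hence p ≥ 24/37.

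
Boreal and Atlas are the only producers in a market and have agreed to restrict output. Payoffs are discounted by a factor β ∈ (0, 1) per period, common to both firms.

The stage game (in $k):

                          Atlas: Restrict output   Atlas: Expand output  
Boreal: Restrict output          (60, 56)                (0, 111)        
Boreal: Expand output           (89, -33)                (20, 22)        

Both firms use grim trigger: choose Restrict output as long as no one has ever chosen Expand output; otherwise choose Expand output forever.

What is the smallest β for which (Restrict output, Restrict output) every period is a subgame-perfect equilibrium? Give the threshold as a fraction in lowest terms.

For Boreal: deviation gain 89−60 = 29, per-period punishment loss 60−20 = 40. IC gives β ≥ 29/69.
For Atlas: gain 55, loss 34 per period, so β ≥ 55/89.
The tighter constraint is Atlas's, so cooperation needs β ≥ 55/89.

55/89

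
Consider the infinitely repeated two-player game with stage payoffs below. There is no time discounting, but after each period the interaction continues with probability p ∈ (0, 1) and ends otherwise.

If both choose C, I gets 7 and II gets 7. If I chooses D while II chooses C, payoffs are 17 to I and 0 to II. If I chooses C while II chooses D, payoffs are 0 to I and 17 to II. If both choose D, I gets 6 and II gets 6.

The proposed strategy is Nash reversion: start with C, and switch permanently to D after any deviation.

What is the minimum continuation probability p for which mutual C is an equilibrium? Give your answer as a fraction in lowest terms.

10/11

Expected cooperation value is 7 + p·7 + p²·7 + … = 7/(1−p); deviation gives 17 + p·6/(1−p).
7 ≥ 17(1−p) + 6p ⇒ 11p ≥ 10 ⇒ p ≥ 10/11.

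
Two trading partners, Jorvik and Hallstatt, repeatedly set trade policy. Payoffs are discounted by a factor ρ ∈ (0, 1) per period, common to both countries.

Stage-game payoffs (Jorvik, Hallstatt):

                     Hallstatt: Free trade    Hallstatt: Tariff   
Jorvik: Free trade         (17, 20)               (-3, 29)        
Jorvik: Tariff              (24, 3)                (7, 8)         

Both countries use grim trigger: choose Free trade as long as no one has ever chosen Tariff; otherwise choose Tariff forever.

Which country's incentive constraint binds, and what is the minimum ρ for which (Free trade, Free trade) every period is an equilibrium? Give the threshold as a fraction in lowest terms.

Jorvik's threshold: (24−17)/(24−7) = 7/17.
Hallstatt's threshold: (29−20)/(29−8) = 3/7.
7/17 < 3/7, so Hallstatt binds and ρ* = 3/7.

Hallstatt; ρ ≥ 3/7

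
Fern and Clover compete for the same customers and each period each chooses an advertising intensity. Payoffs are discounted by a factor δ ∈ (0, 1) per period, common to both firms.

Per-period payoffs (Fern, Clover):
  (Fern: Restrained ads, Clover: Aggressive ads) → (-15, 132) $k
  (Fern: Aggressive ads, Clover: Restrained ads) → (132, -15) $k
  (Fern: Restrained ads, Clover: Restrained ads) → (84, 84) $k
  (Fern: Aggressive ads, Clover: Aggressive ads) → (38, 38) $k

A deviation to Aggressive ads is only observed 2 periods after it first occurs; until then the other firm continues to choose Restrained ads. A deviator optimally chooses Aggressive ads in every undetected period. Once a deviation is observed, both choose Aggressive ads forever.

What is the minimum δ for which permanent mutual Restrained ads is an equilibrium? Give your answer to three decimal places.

A deviator earns 132 for 2 periods, then 38 forever; cooperating earns 84 forever. Multiplying the IC by (1−δ):
84 ≥ 132(1−δ^2) + 38δ^2, so 94·δ^2 ≥ 48 and δ^2 ≥ 24/47.
δ ≥ (24/47)^(1/2) ≈ 0.715.

0.715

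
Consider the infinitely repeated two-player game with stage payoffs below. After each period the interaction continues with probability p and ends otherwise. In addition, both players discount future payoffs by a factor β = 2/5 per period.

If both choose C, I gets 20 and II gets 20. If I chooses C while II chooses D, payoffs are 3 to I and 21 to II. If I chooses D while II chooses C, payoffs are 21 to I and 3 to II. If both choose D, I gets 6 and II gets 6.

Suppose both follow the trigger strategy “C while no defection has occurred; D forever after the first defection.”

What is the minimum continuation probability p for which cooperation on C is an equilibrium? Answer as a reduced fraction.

With continuation probability p and discount β, the effective per-period discount factor is βp.
Grim-trigger IC: βp ≥ (21−20)/(21−6) = 1/15.
So p ≥ (1/15)/(2/5) = 1/6.

1/6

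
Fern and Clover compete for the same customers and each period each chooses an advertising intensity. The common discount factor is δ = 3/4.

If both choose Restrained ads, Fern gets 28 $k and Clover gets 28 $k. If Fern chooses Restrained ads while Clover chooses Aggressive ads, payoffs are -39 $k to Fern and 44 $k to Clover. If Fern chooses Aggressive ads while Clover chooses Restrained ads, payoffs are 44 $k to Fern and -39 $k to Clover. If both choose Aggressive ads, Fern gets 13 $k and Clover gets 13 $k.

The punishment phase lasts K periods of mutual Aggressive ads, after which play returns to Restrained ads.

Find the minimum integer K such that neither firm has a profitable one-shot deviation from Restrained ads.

IC: δ(1−δ^K)/(1−δ) ≥ (44−28)/(28−13) = 16/15.
With δ = 3/4: need 1 − δ^K ≥ 16/15·(1−3/4)/(3/4), i.e. δ^K ≤ 0.6444.
Since (3/4)^1 = 0.7500 and (3/4)^2 = 0.5625, the smallest such K is 2.

2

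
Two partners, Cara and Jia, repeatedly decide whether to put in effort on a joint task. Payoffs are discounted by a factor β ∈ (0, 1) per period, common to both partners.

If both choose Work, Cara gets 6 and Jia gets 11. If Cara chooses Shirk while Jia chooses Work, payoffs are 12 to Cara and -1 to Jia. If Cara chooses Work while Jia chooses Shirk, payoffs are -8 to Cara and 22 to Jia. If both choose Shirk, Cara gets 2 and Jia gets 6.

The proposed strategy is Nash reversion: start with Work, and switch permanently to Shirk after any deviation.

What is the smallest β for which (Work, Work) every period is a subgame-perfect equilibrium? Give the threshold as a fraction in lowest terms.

11/16

Cara: cooperation gives 6 each period; deviation gives 12 once then 2 forever.
  6/(1−β) ≥ 12 + 2β/(1−β) ⇒ β ≥ 6/10 = 3/5.
Jia: cooperation gives 11 each period; deviation gives 22 once then 6 forever.
  β ≥ 11/16.
Both must hold, so the binding constraint is Jia's: β ≥ 11/16.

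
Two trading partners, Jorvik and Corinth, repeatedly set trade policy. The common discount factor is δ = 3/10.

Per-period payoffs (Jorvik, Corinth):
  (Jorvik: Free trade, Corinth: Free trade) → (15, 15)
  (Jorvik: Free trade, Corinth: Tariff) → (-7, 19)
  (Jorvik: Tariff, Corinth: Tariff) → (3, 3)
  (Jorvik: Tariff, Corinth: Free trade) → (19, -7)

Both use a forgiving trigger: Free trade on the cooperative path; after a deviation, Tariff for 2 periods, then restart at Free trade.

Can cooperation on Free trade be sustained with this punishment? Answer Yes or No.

Yes

IC: δ+…+δ^2 ≥ (19−15)/(15−3) = 1/3.
At δ = 3/10: partial sum = 0.3900 ≥ 0.3333. Cooperation sustainable.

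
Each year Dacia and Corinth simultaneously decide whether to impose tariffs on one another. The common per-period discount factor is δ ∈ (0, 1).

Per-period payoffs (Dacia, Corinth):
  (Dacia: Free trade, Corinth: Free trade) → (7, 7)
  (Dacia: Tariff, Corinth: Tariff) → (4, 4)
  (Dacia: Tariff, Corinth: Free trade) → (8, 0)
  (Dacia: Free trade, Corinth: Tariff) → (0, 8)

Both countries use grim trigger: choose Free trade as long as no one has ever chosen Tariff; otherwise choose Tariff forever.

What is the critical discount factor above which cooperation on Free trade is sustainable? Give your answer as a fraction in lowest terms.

7/(1−δ) ≥ 8 + 4δ/(1−δ)
7 ≥ 8 − 4δ
δ ≥ 1/4.

1/4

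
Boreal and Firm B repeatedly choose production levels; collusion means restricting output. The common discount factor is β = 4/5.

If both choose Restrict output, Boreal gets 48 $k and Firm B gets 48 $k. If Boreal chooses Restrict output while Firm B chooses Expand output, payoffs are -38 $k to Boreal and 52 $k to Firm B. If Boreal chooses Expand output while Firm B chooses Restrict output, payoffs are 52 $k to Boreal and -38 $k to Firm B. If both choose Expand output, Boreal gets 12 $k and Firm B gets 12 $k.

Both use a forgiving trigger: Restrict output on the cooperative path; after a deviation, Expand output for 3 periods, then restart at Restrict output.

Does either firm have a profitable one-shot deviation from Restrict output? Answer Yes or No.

A one-shot deviation gives 52 now, then 12 for 3 periods, then back to 48.
Gain from deviating: (52−48) today; loss: (48−12) in each of the next 3 periods.
No-deviation condition: (48−12)(β+…+β^3) ≥ 52−48, i.e. β+…+β^3 ≥ 1/9.
At β = 4/5: β+…+β^3 = 1.9520 ≥ 0.1111.
So cooperation is sustainable.

No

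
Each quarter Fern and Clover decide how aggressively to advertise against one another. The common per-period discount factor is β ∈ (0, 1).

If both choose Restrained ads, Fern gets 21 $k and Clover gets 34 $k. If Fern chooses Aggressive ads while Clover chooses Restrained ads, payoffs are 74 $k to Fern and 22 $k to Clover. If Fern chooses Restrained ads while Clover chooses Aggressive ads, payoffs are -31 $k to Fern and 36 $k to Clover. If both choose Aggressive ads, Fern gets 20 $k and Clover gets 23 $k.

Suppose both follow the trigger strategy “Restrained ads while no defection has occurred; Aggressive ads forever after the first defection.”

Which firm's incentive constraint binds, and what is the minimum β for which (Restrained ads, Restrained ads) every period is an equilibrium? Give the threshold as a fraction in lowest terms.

Fern; β ≥ 53/54

For Fern: deviation gain 74−21 = 53, per-period punishment loss 21−20 = 1. IC gives β ≥ 53/54.
For Clover: gain 2, loss 11 per period, so β ≥ 2/13.
The tighter constraint is Fern's, so cooperation needs β ≥ 53/54.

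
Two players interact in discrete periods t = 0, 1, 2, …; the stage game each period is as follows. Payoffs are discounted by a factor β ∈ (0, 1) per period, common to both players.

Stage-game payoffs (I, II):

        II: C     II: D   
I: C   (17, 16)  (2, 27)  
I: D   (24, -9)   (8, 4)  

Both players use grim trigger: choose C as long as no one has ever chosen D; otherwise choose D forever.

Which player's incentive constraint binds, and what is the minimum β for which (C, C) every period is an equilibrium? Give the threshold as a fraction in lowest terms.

II; β ≥ 11/23

For I: deviation gain 24−17 = 7, per-period punishment loss 17−8 = 9. IC gives β ≥ 7/16.
For II: gain 11, loss 12 per period, so β ≥ 11/23.
The tighter constraint is II's, so cooperation needs β ≥ 11/23.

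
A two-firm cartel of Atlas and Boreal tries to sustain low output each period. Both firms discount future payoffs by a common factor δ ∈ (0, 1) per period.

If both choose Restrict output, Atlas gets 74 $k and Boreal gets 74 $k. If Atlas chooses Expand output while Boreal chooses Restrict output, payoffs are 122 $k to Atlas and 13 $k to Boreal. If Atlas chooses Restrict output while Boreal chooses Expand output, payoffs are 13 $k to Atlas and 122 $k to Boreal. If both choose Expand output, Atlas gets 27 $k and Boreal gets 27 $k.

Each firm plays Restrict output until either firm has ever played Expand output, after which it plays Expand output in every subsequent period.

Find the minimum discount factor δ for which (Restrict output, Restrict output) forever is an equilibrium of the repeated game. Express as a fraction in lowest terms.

48/95

One-period gain from deviating is 122 − 74 = 48. The loss is 74 − 27 = 47 in every subsequent period, with present value 47·δ/(1−δ).
Deviation is unprofitable when 47·δ/(1−δ) ≥ 48, i.e. δ/(1−δ) ≥ 48/47.
Equivalently δ ≥ 48/(48+47) = 48/95.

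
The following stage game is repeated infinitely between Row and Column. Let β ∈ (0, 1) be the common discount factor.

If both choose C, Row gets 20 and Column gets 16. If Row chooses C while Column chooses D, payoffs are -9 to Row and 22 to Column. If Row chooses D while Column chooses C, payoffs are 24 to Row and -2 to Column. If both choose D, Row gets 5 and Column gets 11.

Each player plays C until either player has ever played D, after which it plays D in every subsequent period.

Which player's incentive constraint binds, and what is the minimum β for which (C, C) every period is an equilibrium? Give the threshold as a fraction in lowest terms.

Column; β ≥ 6/11

For Row: deviation gain 24−20 = 4, per-period punishment loss 20−5 = 15. IC gives β ≥ 4/19.
For Column: gain 6, loss 5 per period, so β ≥ 6/11.
The tighter constraint is Column's, so cooperation needs β ≥ 6/11.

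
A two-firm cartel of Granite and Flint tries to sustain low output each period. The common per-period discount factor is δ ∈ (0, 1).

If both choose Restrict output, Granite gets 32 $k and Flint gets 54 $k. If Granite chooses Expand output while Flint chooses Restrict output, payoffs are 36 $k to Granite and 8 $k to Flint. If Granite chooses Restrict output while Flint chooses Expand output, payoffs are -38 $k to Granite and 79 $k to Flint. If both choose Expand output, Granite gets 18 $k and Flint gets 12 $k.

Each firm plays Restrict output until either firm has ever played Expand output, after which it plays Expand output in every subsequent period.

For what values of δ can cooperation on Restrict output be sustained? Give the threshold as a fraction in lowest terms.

Granite's threshold: (36−32)/(36−18) = 2/9.
Flint's threshold: (79−54)/(79−12) = 25/67.
2/9 < 25/67, so Flint binds and δ* = 25/67.

25/67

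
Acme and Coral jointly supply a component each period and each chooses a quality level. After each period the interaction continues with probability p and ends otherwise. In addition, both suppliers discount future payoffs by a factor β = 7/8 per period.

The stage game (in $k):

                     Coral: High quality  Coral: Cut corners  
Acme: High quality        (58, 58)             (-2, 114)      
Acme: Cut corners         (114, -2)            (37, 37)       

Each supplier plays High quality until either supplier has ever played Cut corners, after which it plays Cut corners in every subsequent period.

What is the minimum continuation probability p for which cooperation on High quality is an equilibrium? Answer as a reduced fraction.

Expected continuation weight on next period's payoff is β·p = 7/8·p, which plays the role of the discount factor.
Cooperation requires 7/8·p ≥ (114−58)/(114−37) = 8/11, hence p ≥ 64/77.

64/77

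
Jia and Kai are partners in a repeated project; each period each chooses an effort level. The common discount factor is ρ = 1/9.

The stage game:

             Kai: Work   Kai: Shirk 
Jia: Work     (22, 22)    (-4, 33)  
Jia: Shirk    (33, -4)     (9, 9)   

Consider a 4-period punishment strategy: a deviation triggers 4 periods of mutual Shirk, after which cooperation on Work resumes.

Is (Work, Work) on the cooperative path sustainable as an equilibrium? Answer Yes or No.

IC: ρ+…+ρ^4 ≥ (33−22)/(22−9) = 11/13.
At ρ = 1/9: partial sum = 0.1250 < 0.8462. Cooperation not sustainable.

No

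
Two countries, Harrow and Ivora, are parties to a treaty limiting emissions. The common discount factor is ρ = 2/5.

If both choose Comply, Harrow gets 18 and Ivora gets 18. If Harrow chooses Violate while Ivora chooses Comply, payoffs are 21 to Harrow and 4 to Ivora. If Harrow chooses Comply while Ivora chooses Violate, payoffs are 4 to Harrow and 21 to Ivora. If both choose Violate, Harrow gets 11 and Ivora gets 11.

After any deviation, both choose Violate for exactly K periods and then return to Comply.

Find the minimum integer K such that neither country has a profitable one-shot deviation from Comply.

2

IC: ρ(1−ρ^K)/(1−ρ) ≥ (21−18)/(18−11) = 3/7.
With ρ = 2/5: need 1 − ρ^K ≥ 3/7·(1−2/5)/(2/5), i.e. ρ^K ≤ 0.3571.
Since (2/5)^1 = 0.4000 and (2/5)^2 = 0.1600, the smallest such K is 2.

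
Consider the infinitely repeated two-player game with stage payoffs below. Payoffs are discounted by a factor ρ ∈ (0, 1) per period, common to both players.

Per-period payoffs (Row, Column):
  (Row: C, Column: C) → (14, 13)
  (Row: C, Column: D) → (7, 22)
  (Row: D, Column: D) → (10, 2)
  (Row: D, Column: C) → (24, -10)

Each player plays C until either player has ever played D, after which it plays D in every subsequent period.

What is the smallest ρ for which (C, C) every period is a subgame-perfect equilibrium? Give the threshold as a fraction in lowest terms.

5/7

Row: cooperation gives 14 each period; deviation gives 24 once then 10 forever.
  14/(1−ρ) ≥ 24 + 10ρ/(1−ρ) ⇒ ρ ≥ 10/14 = 5/7.
Column: cooperation gives 13 each period; deviation gives 22 once then 2 forever.
  ρ ≥ 9/20.
Both must hold, so the binding constraint is Row's: ρ ≥ 5/7.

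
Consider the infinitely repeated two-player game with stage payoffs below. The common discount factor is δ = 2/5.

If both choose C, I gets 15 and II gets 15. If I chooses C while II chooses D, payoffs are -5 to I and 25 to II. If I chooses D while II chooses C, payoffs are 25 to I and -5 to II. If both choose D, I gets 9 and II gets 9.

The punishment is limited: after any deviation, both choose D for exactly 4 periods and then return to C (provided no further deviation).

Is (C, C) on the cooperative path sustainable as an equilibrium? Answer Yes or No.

No

A one-shot deviation gives 25 now, then 9 for 4 periods, then back to 15.
Gain from deviating: (25−15) today; loss: (15−9) in each of the next 4 periods.
No-deviation condition: (15−9)(δ+…+δ^4) ≥ 25−15, i.e. δ+…+δ^4 ≥ 5/3.
At δ = 2/5: δ+…+δ^4 = 0.6496 < 1.6667.
So cooperation is not sustainable.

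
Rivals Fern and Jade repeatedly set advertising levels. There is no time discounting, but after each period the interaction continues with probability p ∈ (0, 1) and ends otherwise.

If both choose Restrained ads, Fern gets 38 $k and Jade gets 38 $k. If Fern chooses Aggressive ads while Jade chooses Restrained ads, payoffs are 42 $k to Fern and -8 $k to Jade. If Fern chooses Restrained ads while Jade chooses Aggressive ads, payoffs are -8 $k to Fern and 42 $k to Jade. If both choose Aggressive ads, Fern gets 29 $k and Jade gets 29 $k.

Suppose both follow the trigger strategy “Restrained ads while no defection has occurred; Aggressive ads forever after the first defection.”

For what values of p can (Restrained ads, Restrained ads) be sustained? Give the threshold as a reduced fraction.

With no time discounting, the continuation probability p plays the role of the discount factor.
Grim-trigger IC: 38/(1−p) ≥ 42 + 29p/(1−p) ⇒ p ≥ (42−38)/(42−29) = 4/13.

4/13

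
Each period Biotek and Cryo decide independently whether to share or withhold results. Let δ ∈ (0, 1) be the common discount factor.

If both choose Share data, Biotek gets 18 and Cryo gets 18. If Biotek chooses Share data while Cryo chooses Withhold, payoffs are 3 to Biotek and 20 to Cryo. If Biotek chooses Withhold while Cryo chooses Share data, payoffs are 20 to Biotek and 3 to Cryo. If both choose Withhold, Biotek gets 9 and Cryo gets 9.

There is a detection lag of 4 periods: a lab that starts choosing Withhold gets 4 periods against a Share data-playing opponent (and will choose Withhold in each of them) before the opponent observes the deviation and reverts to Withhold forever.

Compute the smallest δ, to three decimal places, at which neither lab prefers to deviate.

0.653

The best deviation is to choose Withhold for all 4 undetected periods, earning 20 each, then 9 forever once detected.
Deviation value: 20(1−δ^4)/(1−δ) + 9δ^4/(1−δ); cooperation value: 18/(1−δ).
IC: 18 ≥ 20(1−δ^4) + 9δ^4 = 20 − 11δ^4.
So δ^4 ≥ 2/11, giving δ ≥ (2/11)^(1/4) ≈ 0.653.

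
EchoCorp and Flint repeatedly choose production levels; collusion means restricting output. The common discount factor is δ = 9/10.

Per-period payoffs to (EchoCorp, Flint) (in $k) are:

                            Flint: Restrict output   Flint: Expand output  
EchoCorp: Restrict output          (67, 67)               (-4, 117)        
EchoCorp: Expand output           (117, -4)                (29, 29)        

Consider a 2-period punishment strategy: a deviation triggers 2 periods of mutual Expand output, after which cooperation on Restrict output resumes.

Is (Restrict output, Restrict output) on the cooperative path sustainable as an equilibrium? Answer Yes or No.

A one-shot deviation gives 117 now, then 29 for 2 periods, then back to 67.
Gain from deviating: (117−67) today; loss: (67−29) in each of the next 2 periods.
No-deviation condition: (67−29)(δ+…+δ^2) ≥ 117−67, i.e. δ+…+δ^2 ≥ 25/19.
At δ = 9/10: δ+…+δ^2 = 1.7100 ≥ 1.3158.
So cooperation is sustainable.

Yes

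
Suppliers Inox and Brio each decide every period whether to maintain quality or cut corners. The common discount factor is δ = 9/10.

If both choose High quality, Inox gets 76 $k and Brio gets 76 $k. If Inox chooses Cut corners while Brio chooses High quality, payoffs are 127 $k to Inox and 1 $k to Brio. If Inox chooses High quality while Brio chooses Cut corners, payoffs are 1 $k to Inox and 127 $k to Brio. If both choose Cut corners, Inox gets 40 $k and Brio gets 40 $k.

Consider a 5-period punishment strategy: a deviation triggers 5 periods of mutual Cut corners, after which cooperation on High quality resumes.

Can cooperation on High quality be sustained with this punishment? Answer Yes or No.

Yes

Comparing payoff streams over the 6 periods until play realigns: cooperate → 76(1+δ+…+δ^5); deviate → 127 + 40(δ+…+δ^5).
Cooperation is sustained iff (76−40)(δ+…+δ^5) ≥ 127−76.
δ+…+δ^5 = 9/10·(1−(9/10)^5)/(1−9/10) = 3.6856, and (127−76)/(76−40) = 1.4167.
3.6856 ≥ 1.4167, so cooperation is sustainable.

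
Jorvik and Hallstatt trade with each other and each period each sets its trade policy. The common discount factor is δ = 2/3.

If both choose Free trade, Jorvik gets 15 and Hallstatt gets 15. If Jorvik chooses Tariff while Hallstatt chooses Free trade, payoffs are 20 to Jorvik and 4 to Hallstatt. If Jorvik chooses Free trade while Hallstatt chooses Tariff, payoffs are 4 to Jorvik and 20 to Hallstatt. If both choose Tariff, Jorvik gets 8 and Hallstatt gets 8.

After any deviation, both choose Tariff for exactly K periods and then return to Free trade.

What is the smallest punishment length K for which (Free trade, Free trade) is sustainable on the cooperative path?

IC: δ(1−δ^K)/(1−δ) ≥ (20−15)/(15−8) = 5/7.
With δ = 2/3: need 1 − δ^K ≥ 5/7·(1−2/3)/(2/3), i.e. δ^K ≤ 0.6429.
Since (2/3)^1 = 0.6667 and (2/3)^2 = 0.4444, the smallest such K is 2.

2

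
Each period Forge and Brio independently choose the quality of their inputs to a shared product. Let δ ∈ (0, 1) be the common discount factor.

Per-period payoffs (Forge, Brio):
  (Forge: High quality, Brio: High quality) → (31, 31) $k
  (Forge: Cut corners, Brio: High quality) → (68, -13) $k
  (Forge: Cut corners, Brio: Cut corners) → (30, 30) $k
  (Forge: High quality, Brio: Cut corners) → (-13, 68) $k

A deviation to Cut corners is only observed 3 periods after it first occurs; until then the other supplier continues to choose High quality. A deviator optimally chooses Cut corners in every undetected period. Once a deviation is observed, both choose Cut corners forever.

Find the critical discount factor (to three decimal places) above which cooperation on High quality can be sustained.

The best deviation is to choose Cut corners for all 3 undetected periods, earning 68 each, then 30 forever once detected.
Deviation value: 68(1−δ^3)/(1−δ) + 30δ^3/(1−δ); cooperation value: 31/(1−δ).
IC: 31 ≥ 68(1−δ^3) + 30δ^3 = 68 − 38δ^3.
So δ^3 ≥ 37/38, giving δ ≥ (37/38)^(1/3) ≈ 0.991.

0.991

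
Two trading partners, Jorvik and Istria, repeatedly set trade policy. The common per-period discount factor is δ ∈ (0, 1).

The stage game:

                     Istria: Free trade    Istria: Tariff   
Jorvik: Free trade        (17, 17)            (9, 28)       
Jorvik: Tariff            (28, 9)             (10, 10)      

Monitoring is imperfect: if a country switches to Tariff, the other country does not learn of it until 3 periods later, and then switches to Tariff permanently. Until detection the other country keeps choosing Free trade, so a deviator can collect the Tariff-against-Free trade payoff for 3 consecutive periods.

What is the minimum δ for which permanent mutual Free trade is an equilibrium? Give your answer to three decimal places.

Deviating for the 3 undetected periods gains 28−17 = 11 per period over cooperation, then loses 17−10 = 7 per period forever once punishment starts.
Gain: 11(1 + δ + … + δ^2); loss: 7·δ^3/(1−δ).
No profitable deviation ⇔ 11(1−δ^3) ≤ 7·δ^3, i.e. δ^3 ≥ 11/(11+7) = 11/18.
Hence δ ≥ (11/18)^(1/3) ≈ 0.849.

0.849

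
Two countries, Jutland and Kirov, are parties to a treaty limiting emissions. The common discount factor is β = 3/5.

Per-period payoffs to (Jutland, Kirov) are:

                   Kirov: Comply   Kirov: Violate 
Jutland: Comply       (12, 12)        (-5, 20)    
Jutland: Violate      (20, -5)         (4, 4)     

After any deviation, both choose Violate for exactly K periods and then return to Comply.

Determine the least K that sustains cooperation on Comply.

No profitable deviation requires (12−4)(β+…+β^K) ≥ 20−12, i.e. β+…+β^K ≥ 1 ≈ 1.0000.
With β = 3/5, the partial sums are K=1: 0.6000, K=2: 0.9600, K=3: 1.1760.
K = 3 is the first length at which the sum reaches 1.0000.

3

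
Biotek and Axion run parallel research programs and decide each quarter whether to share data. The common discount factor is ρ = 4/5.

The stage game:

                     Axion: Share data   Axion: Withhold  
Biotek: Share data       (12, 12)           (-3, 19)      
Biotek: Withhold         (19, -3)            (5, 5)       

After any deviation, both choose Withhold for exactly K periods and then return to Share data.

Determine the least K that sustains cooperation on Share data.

No profitable deviation requires (12−5)(ρ+…+ρ^K) ≥ 19−12, i.e. ρ+…+ρ^K ≥ 1 ≈ 1.0000.
With ρ = 4/5, the partial sums are K=1: 0.8000, K=2: 1.4400.
K = 2 is the first length at which the sum reaches 1.0000.

2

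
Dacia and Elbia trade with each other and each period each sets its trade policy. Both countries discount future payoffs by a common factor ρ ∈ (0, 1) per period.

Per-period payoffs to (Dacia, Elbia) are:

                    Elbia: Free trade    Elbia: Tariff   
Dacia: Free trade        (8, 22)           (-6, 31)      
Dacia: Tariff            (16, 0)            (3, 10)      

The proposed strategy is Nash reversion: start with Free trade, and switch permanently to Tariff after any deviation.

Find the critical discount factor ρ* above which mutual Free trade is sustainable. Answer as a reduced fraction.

8/13

Dacia's threshold: (16−8)/(16−3) = 8/13.
Elbia's threshold: (31−22)/(31−10) = 3/7.
8/13 > 3/7, so Dacia binds and ρ* = 8/13.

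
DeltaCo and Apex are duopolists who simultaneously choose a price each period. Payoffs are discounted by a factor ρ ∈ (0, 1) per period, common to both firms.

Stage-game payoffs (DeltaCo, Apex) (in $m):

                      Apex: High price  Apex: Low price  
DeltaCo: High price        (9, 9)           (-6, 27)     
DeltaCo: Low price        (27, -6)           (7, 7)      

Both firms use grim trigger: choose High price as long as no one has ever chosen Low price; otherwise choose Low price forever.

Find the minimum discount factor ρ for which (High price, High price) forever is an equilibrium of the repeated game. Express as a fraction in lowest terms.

9/(1−ρ) ≥ 27 + 7ρ/(1−ρ)
9 ≥ 27 − 20ρ
ρ ≥ 18/20 = 9/10.

9/10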